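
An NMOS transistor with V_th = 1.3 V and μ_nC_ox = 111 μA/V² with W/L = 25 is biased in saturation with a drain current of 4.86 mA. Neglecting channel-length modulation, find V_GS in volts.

V_GS = 3.17 V

k_n = μ_nC_ox · (W/L) = 2.775 mA/V².
In saturation I_D = ½ k_n (V_GS − V_th)², so V_GS − V_th = √(2 I_D / k_n) = √(2 × 4.86 / 2.775) = 1.87 V.
V_GS = 1.3 + 1.87 = 3.17 V.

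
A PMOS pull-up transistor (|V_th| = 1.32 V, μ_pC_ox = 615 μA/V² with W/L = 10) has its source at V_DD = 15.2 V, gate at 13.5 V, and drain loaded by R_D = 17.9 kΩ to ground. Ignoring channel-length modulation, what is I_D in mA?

V_SG = V_DD − V_G = 15.2 − 13.5 = 1.7 V, so V_ov = 1.7 − 1.32 = 0.38 V.
k_p = μ_pC_ox · (W/L) = 6.15 mA/V².
Assume saturation: I_D = ½ k_p V_ov² = 0.5 × 6.15 × 0.38² = 0.444 mA, giving V_SD = V_DD − I_D R_D = 15.2 − 0.444 × 17.9 = 7.25 V.
V_SD = 7.25 V ≥ V_ov = 0.38 V, confirming saturation.

I_D = 0.444 mA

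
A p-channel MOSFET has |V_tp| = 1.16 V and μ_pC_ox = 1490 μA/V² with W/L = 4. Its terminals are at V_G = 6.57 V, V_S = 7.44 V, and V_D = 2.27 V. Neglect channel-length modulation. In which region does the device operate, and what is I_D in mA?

V_SG = V_S − V_G = 7.44 − 6.57 = 0.87 V; V_SD = V_S − V_D = 7.44 − 2.27 = 5.17 V.
V_SG = 0.87 V < |V_tp| = 1.16 V, so the transistor is in cutoff.

Cutoff; I_D = 0 mA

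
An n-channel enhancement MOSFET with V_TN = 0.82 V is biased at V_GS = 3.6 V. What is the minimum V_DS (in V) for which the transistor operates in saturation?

V_DS,sat = 2.78 V

The boundary between triode and saturation is V_DS = V_GS − V_TN = V_ov.
V_ov = 3.6 − 0.82 = 2.78 V.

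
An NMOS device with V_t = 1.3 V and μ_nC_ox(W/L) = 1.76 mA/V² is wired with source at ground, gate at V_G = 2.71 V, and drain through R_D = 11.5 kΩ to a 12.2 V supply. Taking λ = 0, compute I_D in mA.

I_D = 1.02 mA

V_GS = V_G = 2.71 V, so V_ov = 2.71 − 1.3 = 1.41 V.
Assume saturation: I_D = ½ k_n V_ov² = 0.5 × 1.76 × 1.41² = 1.75 mA, giving V_DS = V_DD − I_D R_D = 12.2 − 1.75 × 11.5 = -7.92 V.
But -7.92 V < V_ov = 1.41 V, so the device is actually in triode.
In triode I_D = k_n[V_ov V_DS − ½ V_DS²] and I_D = (V_DD − V_DS)/R_D. Equating: 10.1 V_DS² − 29.54 V_DS + 12.2 = 0, giving V_DS = 0.498 V (the root below V_ov).
I_D = (12.2 − 0.498) / 11.5 = 1.02 mA.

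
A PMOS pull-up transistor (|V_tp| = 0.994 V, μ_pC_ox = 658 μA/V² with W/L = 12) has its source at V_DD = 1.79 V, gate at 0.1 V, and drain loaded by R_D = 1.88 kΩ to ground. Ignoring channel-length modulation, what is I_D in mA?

V_SG = V_DD − V_G = 1.79 − 0.1 = 1.69 V, so V_ov = 1.69 − 0.994 = 0.696 V.
k_p = μ_pC_ox · (W/L) = 7.896 mA/V².
Assume saturation: I_D = ½ k_p V_ov² = 0.5 × 7.896 × 0.696² = 1.91 mA, giving V_SD = V_DD − I_D R_D = 1.79 − 1.91 × 1.88 = -1.81 V.
But -1.81 V < V_ov = 0.696 V, so the device is actually in triode.
In triode I_D = k_p[V_ov V_SD − ½ V_SD²] and I_D = (V_DD − V_SD)/R_D. Equating: 7.42 V_SD² − 11.33 V_SD + 1.79 = 0, giving V_SD = 0.179 V (the root below V_ov).
I_D = (1.79 − 0.179) / 1.88 = 0.857 mA.

I_D = 0.857 mA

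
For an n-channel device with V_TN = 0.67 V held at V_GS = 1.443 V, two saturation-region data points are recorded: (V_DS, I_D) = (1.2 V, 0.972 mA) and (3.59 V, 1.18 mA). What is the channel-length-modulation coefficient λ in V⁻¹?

λ = 0.100 V⁻¹

With V_GS fixed, I_D ∝ (1 + λ V_DS) in saturation, so I_D2/I_D1 = (1 + λ V_DS2)/(1 + λ V_DS1).
1.18/0.972 = 1.214 = (1 + 3.59 λ)/(1 + 1.2 λ).
Solving: λ (I_D1 V_DS2 − I_D2 V_DS1) = I_D2 − I_D1, so λ = (1.18 − 0.972) / (0.972 × 3.59 − 1.18 × 1.2) = 0.208 / 2.07 = 0.1 V⁻¹.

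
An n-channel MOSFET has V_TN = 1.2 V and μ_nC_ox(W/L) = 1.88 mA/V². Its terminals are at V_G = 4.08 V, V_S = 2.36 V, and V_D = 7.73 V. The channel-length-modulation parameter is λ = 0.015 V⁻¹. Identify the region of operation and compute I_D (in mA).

Saturation; I_D = 0.275 mA

V_GS = V_G − V_S = 4.08 − 2.36 = 1.72 V; V_DS = V_D − V_S = 7.73 − 2.36 = 5.37 V.
V_ov = V_GS − V_TN = 1.72 − 1.2 = 0.52 V.
Since V_DS = 5.37 V ≥ V_ov = 0.52 V, the device is in saturation.
I_D = ½ k_n V_ov² (1 + λ V_DS) = 0.5 × 1.88 × 0.52² × (1 + 0.015 × 5.37) = 0.275 mA.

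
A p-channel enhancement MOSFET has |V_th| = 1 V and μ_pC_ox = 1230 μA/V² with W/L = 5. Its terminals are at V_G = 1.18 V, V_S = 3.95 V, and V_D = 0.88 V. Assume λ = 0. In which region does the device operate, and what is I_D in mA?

Saturation; I_D = 9.63 mA

V_SG = V_S − V_G = 3.95 − 1.18 = 2.77 V; V_SD = V_S − V_D = 3.95 − 0.88 = 3.07 V.
k_p = μ_pC_ox · (W/L) = 6.15 mA/V².
V_ov = V_SG − |V_th| = 2.77 − 1 = 1.77 V.
Since V_SD = 3.07 V ≥ V_ov = 1.77 V, the device is in saturation.
I_D = ½ k_p V_ov² = 0.5 × 6.15 × 1.77² = 9.63 mA.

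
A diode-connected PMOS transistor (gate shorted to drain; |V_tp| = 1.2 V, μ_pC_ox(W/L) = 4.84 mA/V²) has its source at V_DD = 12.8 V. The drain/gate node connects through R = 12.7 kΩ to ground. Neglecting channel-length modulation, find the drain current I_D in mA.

With gate tied to drain, V_SG = V_SD ≥ V_SG − |V_tp|, so the device is in saturation.
KCL at the drain: ½ k_p (V_SG − |V_tp|)² = (V_DD − V_SG)/R.
Let x = V_SG − 1.2. Then 30.7 x² + x − 11.6 = 0, giving x = 0.598 V (positive root), so V_SG = 1.8 V.
I_D = (V_DD − V_SG)/R = (12.8 − 1.8) / 12.7 = 0.866 mA.

I_D = 0.866 mA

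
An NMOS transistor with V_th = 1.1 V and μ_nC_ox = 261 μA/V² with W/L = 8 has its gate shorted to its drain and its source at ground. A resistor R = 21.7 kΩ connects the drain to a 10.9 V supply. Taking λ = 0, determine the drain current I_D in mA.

With gate tied to drain, V_GS = V_DS ≥ V_GS − V_th, so the device is in saturation.
k_n = μ_nC_ox · (W/L) = 2.088 mA/V².
KCL at the drain: ½ k_n (V_GS − V_th)² = (V_DD − V_GS)/R.
Let x = V_GS − 1.1. Then 22.7 x² + x − 9.8 = 0, giving x = 0.636 V (positive root), so V_GS = 1.74 V.
I_D = (V_DD − V_GS)/R = (10.9 − 1.74) / 21.7 = 0.422 mA.

I_D = 0.422 mA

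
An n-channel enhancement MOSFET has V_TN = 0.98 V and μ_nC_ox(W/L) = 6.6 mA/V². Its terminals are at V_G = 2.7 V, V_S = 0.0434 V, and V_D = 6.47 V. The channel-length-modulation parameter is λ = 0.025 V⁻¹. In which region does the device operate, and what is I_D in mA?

V_GS = V_G − V_S = 2.7 − 0.0434 = 2.66 V; V_DS = V_D − V_S = 6.47 − 0.0434 = 6.43 V.
V_ov = V_GS − V_TN = 2.66 − 0.98 = 1.68 V.
Since V_DS = 6.43 V ≥ V_ov = 1.68 V, the device is in saturation.
I_D = ½ k_n V_ov² (1 + λ V_DS) = 0.5 × 6.6 × 1.68² × (1 + 0.025 × 6.43) = 10.8 mA.

Saturation; I_D = 10.8 mA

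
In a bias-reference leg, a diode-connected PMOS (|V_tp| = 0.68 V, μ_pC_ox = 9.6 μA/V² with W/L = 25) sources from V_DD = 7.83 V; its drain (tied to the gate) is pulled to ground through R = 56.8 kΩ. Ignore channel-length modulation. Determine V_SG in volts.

V_SG = 1.63 V

With gate tied to drain, V_SG = V_SD ≥ V_SG − |V_tp|, so the device is in saturation.
k_p = μ_pC_ox · (W/L) = 0.24 mA/V².
KCL at the drain: ½ k_p (V_SG − |V_tp|)² = (V_DD − V_SG)/R.
Let x = V_SG − 0.68. Then 6.82 x² + x − 7.15 = 0, giving x = 0.953 V (positive root), so V_SG = 1.63 V.
I_D = (V_DD − V_SG)/R = (7.83 − 1.63) / 56.8 = 0.109 mA.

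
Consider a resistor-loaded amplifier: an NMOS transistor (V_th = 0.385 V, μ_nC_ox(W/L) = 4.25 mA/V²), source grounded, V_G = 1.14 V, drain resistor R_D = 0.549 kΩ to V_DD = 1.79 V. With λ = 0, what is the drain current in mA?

V_GS = V_G = 1.14 V, so V_ov = 1.14 − 0.385 = 0.755 V.
Assume saturation: I_D = ½ k_n V_ov² = 0.5 × 4.25 × 0.755² = 1.21 mA, giving V_DS = V_DD − I_D R_D = 1.79 − 1.21 × 0.549 = 1.12 V.
V_DS = 1.12 V ≥ V_ov = 0.755 V, confirming saturation.

I_D = 1.21 mA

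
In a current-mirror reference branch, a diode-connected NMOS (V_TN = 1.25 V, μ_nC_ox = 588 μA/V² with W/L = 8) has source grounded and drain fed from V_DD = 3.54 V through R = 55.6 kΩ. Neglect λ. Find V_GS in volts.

With gate tied to drain, V_GS = V_DS ≥ V_GS − V_TN, so the device is in saturation.
k_n = μ_nC_ox · (W/L) = 4.704 mA/V².
KCL at the drain: ½ k_n (V_GS − V_TN)² = (V_DD − V_GS)/R.
Let x = V_GS − 1.25. Then 131 x² + x − 2.29 = 0, giving x = 0.129 V (positive root), so V_GS = 1.38 V.
I_D = (V_DD − V_GS)/R = (3.54 − 1.38) / 55.6 = 0.0389 mA.

V_GS = 1.38 V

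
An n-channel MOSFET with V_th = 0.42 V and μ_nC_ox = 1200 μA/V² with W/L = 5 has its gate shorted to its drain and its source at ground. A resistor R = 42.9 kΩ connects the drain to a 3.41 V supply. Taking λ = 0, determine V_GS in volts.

With gate tied to drain, V_GS = V_DS ≥ V_GS − V_th, so the device is in saturation.
k_n = μ_nC_ox · (W/L) = 6 mA/V².
KCL at the drain: ½ k_n (V_GS − V_th)² = (V_DD − V_GS)/R.
Let x = V_GS − 0.42. Then 129 x² + x − 2.99 = 0, giving x = 0.149 V (positive root), so V_GS = 0.569 V.
I_D = (V_DD − V_GS)/R = (3.41 − 0.569) / 42.9 = 0.0662 mA.

V_GS = 0.569 V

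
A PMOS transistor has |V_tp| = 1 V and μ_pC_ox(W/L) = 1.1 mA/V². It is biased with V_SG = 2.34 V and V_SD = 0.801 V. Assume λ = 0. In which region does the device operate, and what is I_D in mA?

V_ov = V_SG − |V_tp| = 2.34 − 1 = 1.34 V.
Since V_SD = 0.801 V < V_ov = 1.34 V, the device is in the triode region.
I_D = k_p [V_ov · V_SD − ½ V_SD²] = 1.1 × [1.34 × 0.801 − 0.5 × 0.801²] = 0.828 mA.

Triode; I_D = 0.828 mA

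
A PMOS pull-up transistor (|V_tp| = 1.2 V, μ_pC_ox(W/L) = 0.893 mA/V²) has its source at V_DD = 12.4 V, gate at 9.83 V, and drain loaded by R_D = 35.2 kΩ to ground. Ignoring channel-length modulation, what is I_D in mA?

I_D = 0.343 mA

V_SG = V_DD − V_G = 12.4 − 9.83 = 2.57 V, so V_ov = 2.57 − 1.2 = 1.37 V.
Assume saturation: I_D = ½ k_p V_ov² = 0.5 × 0.893 × 1.37² = 0.838 mA, giving V_SD = V_DD − I_D R_D = 12.4 − 0.838 × 35.2 = -17.1 V.
But -17.1 V < V_ov = 1.37 V, so the device is actually in triode.
In triode I_D = k_p[V_ov V_SD − ½ V_SD²] and I_D = (V_DD − V_SD)/R_D. Equating: 15.7 V_SD² − 44.06 V_SD + 12.4 = 0, giving V_SD = 0.317 V (the root below V_ov).
I_D = (12.4 − 0.317) / 35.2 = 0.343 mA.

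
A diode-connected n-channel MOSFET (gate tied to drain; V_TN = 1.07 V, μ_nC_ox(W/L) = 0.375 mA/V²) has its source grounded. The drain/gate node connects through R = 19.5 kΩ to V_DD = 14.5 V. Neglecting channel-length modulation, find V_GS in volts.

With gate tied to drain, V_GS = V_DS ≥ V_GS − V_TN, so the device is in saturation.
KCL at the drain: ½ k_n (V_GS − V_TN)² = (V_DD − V_GS)/R.
Let x = V_GS − 1.07. Then 3.66 x² + x − 13.43 = 0, giving x = 1.78 V (positive root), so V_GS = 2.85 V.
I_D = (V_DD − V_GS)/R = (14.5 − 2.85) / 19.5 = 0.597 mA.

V_GS = 2.85 V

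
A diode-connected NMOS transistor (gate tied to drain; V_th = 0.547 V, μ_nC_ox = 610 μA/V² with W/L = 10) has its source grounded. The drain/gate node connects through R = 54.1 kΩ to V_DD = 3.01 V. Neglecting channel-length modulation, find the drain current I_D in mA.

With gate tied to drain, V_GS = V_DS ≥ V_GS − V_th, so the device is in saturation.
k_n = μ_nC_ox · (W/L) = 6.1 mA/V².
KCL at the drain: ½ k_n (V_GS − V_th)² = (V_DD − V_GS)/R.
Let x = V_GS − 0.547. Then 165 x² + x − 2.463 = 0, giving x = 0.119 V (positive root), so V_GS = 0.666 V.
I_D = (V_DD − V_GS)/R = (3.01 − 0.666) / 54.1 = 0.0433 mA.

I_D = 0.0433 mA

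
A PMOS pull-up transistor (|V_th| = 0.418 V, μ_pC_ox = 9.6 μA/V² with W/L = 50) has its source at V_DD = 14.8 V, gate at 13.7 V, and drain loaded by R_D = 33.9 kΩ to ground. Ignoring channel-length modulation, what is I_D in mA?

I_D = 0.112 mA

V_SG = V_DD − V_G = 14.8 − 13.7 = 1.1 V, so V_ov = 1.1 − 0.418 = 0.682 V.
k_p = μ_pC_ox · (W/L) = 0.48 mA/V².
Assume saturation: I_D = ½ k_p V_ov² = 0.5 × 0.48 × 0.682² = 0.112 mA, giving V_SD = V_DD − I_D R_D = 14.8 − 0.112 × 33.9 = 11 V.
V_SD = 11 V ≥ V_ov = 0.682 V, confirming saturation.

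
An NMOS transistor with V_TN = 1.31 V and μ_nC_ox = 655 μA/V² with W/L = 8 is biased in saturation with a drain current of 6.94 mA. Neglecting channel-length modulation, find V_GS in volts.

k_n = μ_nC_ox · (W/L) = 5.24 mA/V².
In saturation I_D = ½ k_n (V_GS − V_TN)², so V_GS − V_TN = √(2 I_D / k_n) = √(2 × 6.94 / 5.24) = 1.63 V.
V_GS = 1.31 + 1.63 = 2.94 V.

V_GS = 2.94 V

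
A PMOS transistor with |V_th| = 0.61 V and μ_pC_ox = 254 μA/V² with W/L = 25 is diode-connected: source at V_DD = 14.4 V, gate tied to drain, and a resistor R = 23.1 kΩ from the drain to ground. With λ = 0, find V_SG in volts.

V_SG = 1.04 V

With gate tied to drain, V_SG = V_SD ≥ V_SG − |V_th|, so the device is in saturation.
k_p = μ_pC_ox · (W/L) = 6.35 mA/V².
KCL at the drain: ½ k_p (V_SG − |V_th|)² = (V_DD − V_SG)/R.
Let x = V_SG − 0.61. Then 73.3 x² + x − 13.79 = 0, giving x = 0.427 V (positive root), so V_SG = 1.04 V.
I_D = (V_DD − V_SG)/R = (14.4 − 1.04) / 23.1 = 0.578 mA.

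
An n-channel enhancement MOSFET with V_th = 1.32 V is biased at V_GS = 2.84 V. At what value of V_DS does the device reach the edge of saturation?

V_DS,sat = 1.52 V

The boundary between triode and saturation is V_DS = V_GS − V_th = V_ov.
V_ov = 2.84 − 1.32 = 1.52 V.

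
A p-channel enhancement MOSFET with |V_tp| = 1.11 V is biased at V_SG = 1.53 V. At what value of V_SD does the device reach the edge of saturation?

V_SD,sat = 0.420 V

The boundary between triode and saturation is V_SD = V_SG − |V_tp| = V_ov.
V_ov = 1.53 − 1.11 = 0.42 V.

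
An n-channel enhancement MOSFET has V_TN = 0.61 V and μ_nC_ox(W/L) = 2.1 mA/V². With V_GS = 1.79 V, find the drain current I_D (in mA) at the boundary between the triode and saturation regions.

I_D = 1.46 mA

At the boundary V_DS = V_ov = V_GS − V_TN = 1.79 − 0.61 = 1.18 V.
I_D = ½ k_n V_ov² = 0.5 × 2.1 × 1.18² = 1.46 mA.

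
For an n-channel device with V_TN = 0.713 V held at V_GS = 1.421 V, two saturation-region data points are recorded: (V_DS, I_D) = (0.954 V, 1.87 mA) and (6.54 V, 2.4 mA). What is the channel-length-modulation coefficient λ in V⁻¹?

λ = 0.0533 V⁻¹

With V_GS fixed, I_D ∝ (1 + λ V_DS) in saturation, so I_D2/I_D1 = (1 + λ V_DS2)/(1 + λ V_DS1).
2.4/1.87 = 1.283 = (1 + 6.54 λ)/(1 + 0.954 λ).
Solving: λ (I_D1 V_DS2 − I_D2 V_DS1) = I_D2 − I_D1, so λ = (2.4 − 1.87) / (1.87 × 6.54 − 2.4 × 0.954) = 0.53 / 9.94 = 0.0533 V⁻¹.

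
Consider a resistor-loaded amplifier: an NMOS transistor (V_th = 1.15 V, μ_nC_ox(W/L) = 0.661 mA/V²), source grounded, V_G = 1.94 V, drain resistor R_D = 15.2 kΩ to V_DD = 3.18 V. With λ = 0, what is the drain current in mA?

V_GS = V_G = 1.94 V, so V_ov = 1.94 − 1.15 = 0.79 V.
Assume saturation: I_D = ½ k_n V_ov² = 0.5 × 0.661 × 0.79² = 0.206 mA, giving V_DS = V_DD − I_D R_D = 3.18 − 0.206 × 15.2 = 0.0448 V.
But 0.0448 V < V_ov = 0.79 V, so the device is actually in triode.
In triode I_D = k_n[V_ov V_DS − ½ V_DS²] and I_D = (V_DD − V_DS)/R_D. Equating: 5.02 V_DS² − 8.937 V_DS + 3.18 = 0, giving V_DS = 0.492 V (the root below V_ov).
I_D = (3.18 − 0.492) / 15.2 = 0.177 mA.

I_D = 0.177 mA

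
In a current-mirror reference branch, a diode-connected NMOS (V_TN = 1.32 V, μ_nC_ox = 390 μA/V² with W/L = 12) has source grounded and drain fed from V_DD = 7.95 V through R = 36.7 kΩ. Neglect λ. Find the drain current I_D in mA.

With gate tied to drain, V_GS = V_DS ≥ V_GS − V_TN, so the device is in saturation.
k_n = μ_nC_ox · (W/L) = 4.68 mA/V².
KCL at the drain: ½ k_n (V_GS − V_TN)² = (V_DD − V_GS)/R.
Let x = V_GS − 1.32. Then 85.9 x² + x − 6.63 = 0, giving x = 0.272 V (positive root), so V_GS = 1.59 V.
I_D = (V_DD − V_GS)/R = (7.95 − 1.59) / 36.7 = 0.173 mA.

I_D = 0.173 mA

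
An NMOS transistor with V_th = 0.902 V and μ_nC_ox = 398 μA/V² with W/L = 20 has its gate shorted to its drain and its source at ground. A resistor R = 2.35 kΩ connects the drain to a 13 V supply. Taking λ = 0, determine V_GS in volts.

With gate tied to drain, V_GS = V_DS ≥ V_GS − V_th, so the device is in saturation.
k_n = μ_nC_ox · (W/L) = 7.96 mA/V².
KCL at the drain: ½ k_n (V_GS − V_th)² = (V_DD − V_GS)/R.
Let x = V_GS − 0.902. Then 9.35 x² + x − 12.1 = 0, giving x = 1.09 V (positive root), so V_GS = 1.99 V.
I_D = (V_DD − V_GS)/R = (13 − 1.99) / 2.35 = 4.69 mA.

V_GS = 1.99 V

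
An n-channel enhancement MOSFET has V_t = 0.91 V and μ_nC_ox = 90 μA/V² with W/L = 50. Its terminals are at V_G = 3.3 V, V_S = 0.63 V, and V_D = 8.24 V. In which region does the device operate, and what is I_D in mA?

Saturation; I_D = 6.97 mA

V_GS = V_G − V_S = 3.3 − 0.63 = 2.67 V; V_DS = V_D − V_S = 8.24 − 0.63 = 7.61 V.
k_n = μ_nC_ox · (W/L) = 4.5 mA/V².
V_ov = V_GS − V_t = 2.67 − 0.91 = 1.76 V.
Since V_DS = 7.61 V ≥ V_ov = 1.76 V, the device is in saturation.
I_D = ½ k_n V_ov² = 0.5 × 4.5 × 1.76² = 6.97 mA.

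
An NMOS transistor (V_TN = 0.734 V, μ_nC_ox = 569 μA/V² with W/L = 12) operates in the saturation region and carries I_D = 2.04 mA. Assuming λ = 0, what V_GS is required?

V_GS = 1.51 V

k_n = μ_nC_ox · (W/L) = 6.828 mA/V².
In saturation I_D = ½ k_n (V_GS − V_TN)², so V_GS − V_TN = √(2 I_D / k_n) = √(2 × 2.04 / 6.828) = 0.773 V.
V_GS = 0.734 + 0.773 = 1.51 V.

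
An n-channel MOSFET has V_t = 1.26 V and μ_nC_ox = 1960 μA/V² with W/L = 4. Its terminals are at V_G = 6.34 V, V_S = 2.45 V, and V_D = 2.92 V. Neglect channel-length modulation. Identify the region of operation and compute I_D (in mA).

V_GS = V_G − V_S = 6.34 − 2.45 = 3.89 V; V_DS = V_D − V_S = 2.92 − 2.45 = 0.47 V.
k_n = μ_nC_ox · (W/L) = 7.84 mA/V².
V_ov = V_GS − V_t = 3.89 − 1.26 = 2.63 V.
Since V_DS = 0.47 V < V_ov = 2.63 V, the device is in the triode region.
I_D = k_n [V_ov · V_DS − ½ V_DS²] = 7.84 × [2.63 × 0.47 − 0.5 × 0.47²] = 8.83 mA.

Triode; I_D = 8.83 mA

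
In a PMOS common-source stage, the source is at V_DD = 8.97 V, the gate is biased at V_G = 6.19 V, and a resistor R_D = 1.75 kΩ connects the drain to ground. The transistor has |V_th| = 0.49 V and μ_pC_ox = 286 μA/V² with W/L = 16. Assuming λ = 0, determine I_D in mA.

I_D = 4.83 mA

V_SG = V_DD − V_G = 8.97 − 6.19 = 2.78 V, so V_ov = 2.78 − 0.49 = 2.29 V.
k_p = μ_pC_ox · (W/L) = 4.576 mA/V².
Assume saturation: I_D = ½ k_p V_ov² = 0.5 × 4.576 × 2.29² = 12 mA, giving V_SD = V_DD − I_D R_D = 8.97 − 12 × 1.75 = -12 V.
But -12 V < V_ov = 2.29 V, so the device is actually in triode.
In triode I_D = k_p[V_ov V_SD − ½ V_SD²] and I_D = (V_DD − V_SD)/R_D. Equating: 4 V_SD² − 19.34 V_SD + 8.97 = 0, giving V_SD = 0.52 V (the root below V_ov).
I_D = (8.97 − 0.52) / 1.75 = 4.83 mA.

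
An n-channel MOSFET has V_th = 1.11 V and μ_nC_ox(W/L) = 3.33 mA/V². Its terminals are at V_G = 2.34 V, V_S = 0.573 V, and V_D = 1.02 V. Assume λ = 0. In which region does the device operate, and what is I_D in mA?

V_GS = V_G − V_S = 2.34 − 0.573 = 1.77 V; V_DS = V_D − V_S = 1.02 − 0.573 = 0.447 V.
V_ov = V_GS − V_th = 1.77 − 1.11 = 0.657 V.
Since V_DS = 0.447 V < V_ov = 0.657 V, the device is in the triode region.
I_D = k_n [V_ov · V_DS − ½ V_DS²] = 3.33 × [0.657 × 0.447 − 0.5 × 0.447²] = 0.645 mA.

Triode; I_D = 0.645 mA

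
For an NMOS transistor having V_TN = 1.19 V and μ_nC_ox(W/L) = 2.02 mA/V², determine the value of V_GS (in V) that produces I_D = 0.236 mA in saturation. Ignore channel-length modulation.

In saturation I_D = ½ k_n (V_GS − V_TN)², so V_GS − V_TN = √(2 I_D / k_n) = √(2 × 0.236 / 2.02) = 0.483 V.
V_GS = 1.19 + 0.483 = 1.67 V.

V_GS = 1.67 V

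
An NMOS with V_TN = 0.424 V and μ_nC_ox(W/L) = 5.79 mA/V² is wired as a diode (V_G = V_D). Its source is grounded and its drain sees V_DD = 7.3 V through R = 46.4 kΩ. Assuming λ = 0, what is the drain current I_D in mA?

With gate tied to drain, V_GS = V_DS ≥ V_GS − V_TN, so the device is in saturation.
KCL at the drain: ½ k_n (V_GS − V_TN)² = (V_DD − V_GS)/R.
Let x = V_GS − 0.424. Then 134 x² + x − 6.876 = 0, giving x = 0.223 V (positive root), so V_GS = 0.647 V.
I_D = (V_DD − V_GS)/R = (7.3 − 0.647) / 46.4 = 0.143 mA.

I_D = 0.143 mA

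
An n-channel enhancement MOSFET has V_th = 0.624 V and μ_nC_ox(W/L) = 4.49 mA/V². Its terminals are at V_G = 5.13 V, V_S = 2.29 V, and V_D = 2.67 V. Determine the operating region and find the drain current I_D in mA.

V_GS = V_G − V_S = 5.13 − 2.29 = 2.84 V; V_DS = V_D − V_S = 2.67 − 2.29 = 0.38 V.
V_ov = V_GS − V_th = 2.84 − 0.624 = 2.22 V.
Since V_DS = 0.38 V < V_ov = 2.22 V, the device is in the triode region.
I_D = k_n [V_ov · V_DS − ½ V_DS²] = 4.49 × [2.22 × 0.38 − 0.5 × 0.38²] = 3.46 mA.

Triode; I_D = 3.46 mA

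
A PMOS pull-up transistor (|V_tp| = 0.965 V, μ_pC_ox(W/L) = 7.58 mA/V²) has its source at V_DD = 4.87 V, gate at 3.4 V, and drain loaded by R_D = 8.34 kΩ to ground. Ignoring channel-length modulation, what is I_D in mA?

V_SG = V_DD − V_G = 4.87 − 3.4 = 1.47 V, so V_ov = 1.47 − 0.965 = 0.505 V.
Assume saturation: I_D = ½ k_p V_ov² = 0.5 × 7.58 × 0.505² = 0.967 mA, giving V_SD = V_DD − I_D R_D = 4.87 − 0.967 × 8.34 = -3.19 V.
But -3.19 V < V_ov = 0.505 V, so the device is actually in triode.
In triode I_D = k_p[V_ov V_SD − ½ V_SD²] and I_D = (V_DD − V_SD)/R_D. Equating: 31.6 V_SD² − 32.92 V_SD + 4.87 = 0, giving V_SD = 0.179 V (the root below V_ov).
I_D = (4.87 − 0.179) / 8.34 = 0.563 mA.

I_D = 0.563 mA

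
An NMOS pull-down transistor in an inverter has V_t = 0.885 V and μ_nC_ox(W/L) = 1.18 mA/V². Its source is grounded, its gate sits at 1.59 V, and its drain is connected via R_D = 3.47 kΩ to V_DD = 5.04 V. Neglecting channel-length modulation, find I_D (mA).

V_GS = V_G = 1.59 V, so V_ov = 1.59 − 0.885 = 0.705 V.
Assume saturation: I_D = ½ k_n V_ov² = 0.5 × 1.18 × 0.705² = 0.293 mA, giving V_DS = V_DD − I_D R_D = 5.04 − 0.293 × 3.47 = 4.02 V.
V_DS = 4.02 V ≥ V_ov = 0.705 V, confirming saturation.

I_D = 0.293 mA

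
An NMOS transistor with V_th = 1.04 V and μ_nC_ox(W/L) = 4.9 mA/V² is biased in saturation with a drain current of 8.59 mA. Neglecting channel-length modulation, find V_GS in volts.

In saturation I_D = ½ k_n (V_GS − V_th)², so V_GS − V_th = √(2 I_D / k_n) = √(2 × 8.59 / 4.9) = 1.87 V.
V_GS = 1.04 + 1.87 = 2.91 V.

V_GS = 2.91 V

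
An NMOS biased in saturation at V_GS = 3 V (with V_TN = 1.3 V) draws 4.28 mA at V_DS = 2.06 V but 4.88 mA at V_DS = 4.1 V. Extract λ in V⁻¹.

λ = 0.0801 V⁻¹

With V_GS fixed, I_D ∝ (1 + λ V_DS) in saturation, so I_D2/I_D1 = (1 + λ V_DS2)/(1 + λ V_DS1).
4.88/4.28 = 1.14 = (1 + 4.1 λ)/(1 + 2.06 λ).
Solving: λ (I_D1 V_DS2 − I_D2 V_DS1) = I_D2 − I_D1, so λ = (4.88 − 4.28) / (4.28 × 4.1 − 4.88 × 2.06) = 0.6 / 7.5 = 0.0801 V⁻¹.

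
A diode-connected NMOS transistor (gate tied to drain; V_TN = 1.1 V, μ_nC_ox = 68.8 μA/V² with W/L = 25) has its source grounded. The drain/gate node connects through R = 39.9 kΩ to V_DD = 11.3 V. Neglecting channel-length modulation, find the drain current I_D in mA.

I_D = 0.242 mA

With gate tied to drain, V_GS = V_DS ≥ V_GS − V_TN, so the device is in saturation.
k_n = μ_nC_ox · (W/L) = 1.72 mA/V².
KCL at the drain: ½ k_n (V_GS − V_TN)² = (V_DD − V_GS)/R.
Let x = V_GS − 1.1. Then 34.3 x² + x − 10.2 = 0, giving x = 0.531 V (positive root), so V_GS = 1.63 V.
I_D = (V_DD − V_GS)/R = (11.3 − 1.63) / 39.9 = 0.242 mA.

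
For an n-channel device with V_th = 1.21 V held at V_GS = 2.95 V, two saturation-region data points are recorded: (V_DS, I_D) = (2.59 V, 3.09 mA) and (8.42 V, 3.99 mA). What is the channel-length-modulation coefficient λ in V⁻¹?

With V_GS fixed, I_D ∝ (1 + λ V_DS) in saturation, so I_D2/I_D1 = (1 + λ V_DS2)/(1 + λ V_DS1).
3.99/3.09 = 1.291 = (1 + 8.42 λ)/(1 + 2.59 λ).
Solving: λ (I_D1 V_DS2 − I_D2 V_DS1) = I_D2 − I_D1, so λ = (3.99 − 3.09) / (3.09 × 8.42 − 3.99 × 2.59) = 0.9 / 15.7 = 0.0574 V⁻¹.

λ = 0.0574 V⁻¹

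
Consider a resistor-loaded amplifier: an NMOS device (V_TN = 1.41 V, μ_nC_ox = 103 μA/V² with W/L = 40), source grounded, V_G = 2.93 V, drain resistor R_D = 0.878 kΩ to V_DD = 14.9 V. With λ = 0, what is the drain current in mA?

V_GS = V_G = 2.93 V, so V_ov = 2.93 − 1.41 = 1.52 V.
k_n = μ_nC_ox · (W/L) = 4.12 mA/V².
Assume saturation: I_D = ½ k_n V_ov² = 0.5 × 4.12 × 1.52² = 4.76 mA, giving V_DS = V_DD − I_D R_D = 14.9 − 4.76 × 0.878 = 10.7 V.
V_DS = 10.7 V ≥ V_ov = 1.52 V, confirming saturation.

I_D = 4.76 mA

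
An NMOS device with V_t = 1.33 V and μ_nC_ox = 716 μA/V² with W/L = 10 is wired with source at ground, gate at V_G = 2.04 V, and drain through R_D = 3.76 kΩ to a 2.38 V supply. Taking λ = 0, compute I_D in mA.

V_GS = V_G = 2.04 V, so V_ov = 2.04 − 1.33 = 0.71 V.
k_n = μ_nC_ox · (W/L) = 7.16 mA/V².
Assume saturation: I_D = ½ k_n V_ov² = 0.5 × 7.16 × 0.71² = 1.8 mA, giving V_DS = V_DD − I_D R_D = 2.38 − 1.8 × 3.76 = -4.41 V.
But -4.41 V < V_ov = 0.71 V, so the device is actually in triode.
In triode I_D = k_n[V_ov V_DS − ½ V_DS²] and I_D = (V_DD − V_DS)/R_D. Equating: 13.5 V_DS² − 20.11 V_DS + 2.38 = 0, giving V_DS = 0.13 V (the root below V_ov).
I_D = (2.38 − 0.13) / 3.76 = 0.599 mA.

I_D = 0.599 mA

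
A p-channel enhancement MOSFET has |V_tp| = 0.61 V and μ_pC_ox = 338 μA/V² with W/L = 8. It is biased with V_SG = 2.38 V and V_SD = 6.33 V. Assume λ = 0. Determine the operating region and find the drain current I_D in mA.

Saturation; I_D = 4.24 mA

k_p = μ_pC_ox · (W/L) = 2.704 mA/V².
V_ov = V_SG − |V_tp| = 2.38 − 0.61 = 1.77 V.
Since V_SD = 6.33 V ≥ V_ov = 1.77 V, the device is in saturation.
I_D = ½ k_p V_ov² = 0.5 × 2.704 × 1.77² = 4.24 mA.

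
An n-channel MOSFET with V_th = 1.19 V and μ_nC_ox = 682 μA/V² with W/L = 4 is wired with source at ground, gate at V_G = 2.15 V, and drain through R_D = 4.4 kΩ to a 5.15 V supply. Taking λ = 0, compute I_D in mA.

V_GS = V_G = 2.15 V, so V_ov = 2.15 − 1.19 = 0.96 V.
k_n = μ_nC_ox · (W/L) = 2.728 mA/V².
Assume saturation: I_D = ½ k_n V_ov² = 0.5 × 2.728 × 0.96² = 1.26 mA, giving V_DS = V_DD − I_D R_D = 5.15 − 1.26 × 4.4 = -0.381 V.
But -0.381 V < V_ov = 0.96 V, so the device is actually in triode.
In triode I_D = k_n[V_ov V_DS − ½ V_DS²] and I_D = (V_DD − V_DS)/R_D. Equating: 6 V_DS² − 12.52 V_DS + 5.15 = 0, giving V_DS = 0.563 V (the root below V_ov).
I_D = (5.15 − 0.563) / 4.4 = 1.04 mA.

I_D = 1.04 mA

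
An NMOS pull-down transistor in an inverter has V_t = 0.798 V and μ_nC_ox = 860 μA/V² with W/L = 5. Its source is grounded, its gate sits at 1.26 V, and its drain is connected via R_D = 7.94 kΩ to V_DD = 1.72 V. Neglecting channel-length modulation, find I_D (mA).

I_D = 0.202 mA

V_GS = V_G = 1.26 V, so V_ov = 1.26 − 0.798 = 0.462 V.
k_n = μ_nC_ox · (W/L) = 4.3 mA/V².
Assume saturation: I_D = ½ k_n V_ov² = 0.5 × 4.3 × 0.462² = 0.459 mA, giving V_DS = V_DD − I_D R_D = 1.72 − 0.459 × 7.94 = -1.92 V.
But -1.92 V < V_ov = 0.462 V, so the device is actually in triode.
In triode I_D = k_n[V_ov V_DS − ½ V_DS²] and I_D = (V_DD − V_DS)/R_D. Equating: 17.1 V_DS² − 16.77 V_DS + 1.72 = 0, giving V_DS = 0.116 V (the root below V_ov).
I_D = (1.72 − 0.116) / 7.94 = 0.202 mA.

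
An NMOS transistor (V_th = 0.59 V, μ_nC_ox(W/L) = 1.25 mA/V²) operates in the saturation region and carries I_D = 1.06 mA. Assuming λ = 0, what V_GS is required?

V_GS = 1.89 V

In saturation I_D = ½ k_n (V_GS − V_th)², so V_GS − V_th = √(2 I_D / k_n) = √(2 × 1.06 / 1.25) = 1.3 V.
V_GS = 0.59 + 1.3 = 1.89 V.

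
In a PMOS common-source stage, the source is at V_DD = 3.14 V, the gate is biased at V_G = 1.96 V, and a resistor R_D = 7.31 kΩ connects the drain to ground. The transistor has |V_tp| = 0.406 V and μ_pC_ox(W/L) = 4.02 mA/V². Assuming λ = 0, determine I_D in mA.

I_D = 0.410 mA

V_SG = V_DD − V_G = 3.14 − 1.96 = 1.18 V, so V_ov = 1.18 − 0.406 = 0.774 V.
Assume saturation: I_D = ½ k_p V_ov² = 0.5 × 4.02 × 0.774² = 1.2 mA, giving V_SD = V_DD − I_D R_D = 3.14 − 1.2 × 7.31 = -5.66 V.
But -5.66 V < V_ov = 0.774 V, so the device is actually in triode.
In triode I_D = k_p[V_ov V_SD − ½ V_SD²] and I_D = (V_DD − V_SD)/R_D. Equating: 14.7 V_SD² − 23.74 V_SD + 3.14 = 0, giving V_SD = 0.145 V (the root below V_ov).
I_D = (3.14 − 0.145) / 7.31 = 0.41 mA.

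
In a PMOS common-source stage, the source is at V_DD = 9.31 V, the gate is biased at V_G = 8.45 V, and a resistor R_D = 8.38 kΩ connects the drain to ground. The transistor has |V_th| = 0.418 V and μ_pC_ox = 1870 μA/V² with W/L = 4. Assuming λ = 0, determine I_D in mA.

I_D = 0.731 mA

V_SG = V_DD − V_G = 9.31 − 8.45 = 0.86 V, so V_ov = 0.86 − 0.418 = 0.442 V.
k_p = μ_pC_ox · (W/L) = 7.48 mA/V².
Assume saturation: I_D = ½ k_p V_ov² = 0.5 × 7.48 × 0.442² = 0.731 mA, giving V_SD = V_DD − I_D R_D = 9.31 − 0.731 × 8.38 = 3.19 V.
V_SD = 3.19 V ≥ V_ov = 0.442 V, confirming saturation.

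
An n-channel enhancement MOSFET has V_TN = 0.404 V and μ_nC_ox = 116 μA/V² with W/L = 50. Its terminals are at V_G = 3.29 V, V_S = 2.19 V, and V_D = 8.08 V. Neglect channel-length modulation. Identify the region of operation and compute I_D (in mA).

V_GS = V_G − V_S = 3.29 − 2.19 = 1.1 V; V_DS = V_D − V_S = 8.08 − 2.19 = 5.89 V.
k_n = μ_nC_ox · (W/L) = 5.8 mA/V².
V_ov = V_GS − V_TN = 1.1 − 0.404 = 0.696 V.
Since V_DS = 5.89 V ≥ V_ov = 0.696 V, the device is in saturation.
I_D = ½ k_n V_ov² = 0.5 × 5.8 × 0.696² = 1.4 mA.

Saturation; I_D = 1.40 mA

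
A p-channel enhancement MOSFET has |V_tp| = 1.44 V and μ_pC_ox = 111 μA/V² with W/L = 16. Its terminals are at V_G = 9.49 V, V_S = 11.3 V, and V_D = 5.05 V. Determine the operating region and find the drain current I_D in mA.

Saturation; I_D = 0.122 mA

V_SG = V_S − V_G = 11.3 − 9.49 = 1.81 V; V_SD = V_S − V_D = 11.3 − 5.05 = 6.25 V.
k_p = μ_pC_ox · (W/L) = 1.776 mA/V².
V_ov = V_SG − |V_tp| = 1.81 − 1.44 = 0.37 V.
Since V_SD = 6.25 V ≥ V_ov = 0.37 V, the device is in saturation.
I_D = ½ k_p V_ov² = 0.5 × 1.776 × 0.37² = 0.122 mA.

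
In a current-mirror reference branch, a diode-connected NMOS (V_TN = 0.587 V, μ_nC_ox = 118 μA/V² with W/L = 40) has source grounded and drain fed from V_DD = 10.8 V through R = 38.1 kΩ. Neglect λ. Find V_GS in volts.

V_GS = 0.919 V

With gate tied to drain, V_GS = V_DS ≥ V_GS − V_TN, so the device is in saturation.
k_n = μ_nC_ox · (W/L) = 4.72 mA/V².
KCL at the drain: ½ k_n (V_GS − V_TN)² = (V_DD − V_GS)/R.
Let x = V_GS − 0.587. Then 89.9 x² + x − 10.21 = 0, giving x = 0.332 V (positive root), so V_GS = 0.919 V.
I_D = (V_DD − V_GS)/R = (10.8 − 0.919) / 38.1 = 0.259 mA.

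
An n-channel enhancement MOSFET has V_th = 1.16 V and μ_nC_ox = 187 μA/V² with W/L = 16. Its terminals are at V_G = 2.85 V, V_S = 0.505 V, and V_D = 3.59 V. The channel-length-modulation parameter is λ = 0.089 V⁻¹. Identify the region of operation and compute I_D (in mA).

V_GS = V_G − V_S = 2.85 − 0.505 = 2.35 V; V_DS = V_D − V_S = 3.59 − 0.505 = 3.08 V.
k_n = μ_nC_ox · (W/L) = 2.992 mA/V².
V_ov = V_GS − V_th = 2.35 − 1.16 = 1.19 V.
Since V_DS = 3.08 V ≥ V_ov = 1.19 V, the device is in saturation.
I_D = ½ k_n V_ov² (1 + λ V_DS) = 0.5 × 2.992 × 1.19² × (1 + 0.089 × 3.08) = 2.68 mA.

Saturation; I_D = 2.68 mA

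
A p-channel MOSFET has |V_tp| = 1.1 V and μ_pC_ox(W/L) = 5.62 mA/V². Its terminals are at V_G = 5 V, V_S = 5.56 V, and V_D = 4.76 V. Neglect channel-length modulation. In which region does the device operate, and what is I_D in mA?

Cutoff; I_D = 0 mA

V_SG = V_S − V_G = 5.56 − 5 = 0.56 V; V_SD = V_S − V_D = 5.56 − 4.76 = 0.8 V.
V_SG = 0.56 V < |V_tp| = 1.1 V, so the transistor is in cutoff.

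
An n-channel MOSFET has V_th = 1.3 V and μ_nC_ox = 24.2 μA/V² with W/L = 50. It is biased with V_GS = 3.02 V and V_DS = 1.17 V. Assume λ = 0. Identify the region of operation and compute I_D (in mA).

k_n = μ_nC_ox · (W/L) = 1.21 mA/V².
V_ov = V_GS − V_th = 3.02 − 1.3 = 1.72 V.
Since V_DS = 1.17 V < V_ov = 1.72 V, the device is in the triode region.
I_D = k_n [V_ov · V_DS − ½ V_DS²] = 1.21 × [1.72 × 1.17 − 0.5 × 1.17²] = 1.61 mA.

Triode; I_D = 1.61 mA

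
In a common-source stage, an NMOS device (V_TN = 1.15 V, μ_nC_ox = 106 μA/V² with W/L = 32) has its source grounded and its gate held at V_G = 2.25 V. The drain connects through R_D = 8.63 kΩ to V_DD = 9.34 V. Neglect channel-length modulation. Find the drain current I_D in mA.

I_D = 1.04 mA

V_GS = V_G = 2.25 V, so V_ov = 2.25 − 1.15 = 1.1 V.
k_n = μ_nC_ox · (W/L) = 3.392 mA/V².
Assume saturation: I_D = ½ k_n V_ov² = 0.5 × 3.392 × 1.1² = 2.05 mA, giving V_DS = V_DD − I_D R_D = 9.34 − 2.05 × 8.63 = -8.37 V.
But -8.37 V < V_ov = 1.1 V, so the device is actually in triode.
In triode I_D = k_n[V_ov V_DS − ½ V_DS²] and I_D = (V_DD − V_DS)/R_D. Equating: 14.6 V_DS² − 33.2 V_DS + 9.34 = 0, giving V_DS = 0.329 V (the root below V_ov).
I_D = (9.34 − 0.329) / 8.63 = 1.04 mA.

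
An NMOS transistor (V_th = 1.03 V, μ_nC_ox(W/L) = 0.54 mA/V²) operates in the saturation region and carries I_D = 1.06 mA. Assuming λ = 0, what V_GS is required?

V_GS = 3.01 V

In saturation I_D = ½ k_n (V_GS − V_th)², so V_GS − V_th = √(2 I_D / k_n) = √(2 × 1.06 / 0.54) = 1.98 V.
V_GS = 1.03 + 1.98 = 3.01 V.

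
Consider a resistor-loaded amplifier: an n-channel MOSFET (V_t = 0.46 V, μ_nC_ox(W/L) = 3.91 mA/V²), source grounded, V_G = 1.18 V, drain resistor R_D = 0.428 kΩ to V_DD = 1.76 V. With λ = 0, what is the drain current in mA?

V_GS = V_G = 1.18 V, so V_ov = 1.18 − 0.46 = 0.72 V.
Assume saturation: I_D = ½ k_n V_ov² = 0.5 × 3.91 × 0.72² = 1.01 mA, giving V_DS = V_DD − I_D R_D = 1.76 − 1.01 × 0.428 = 1.33 V.
V_DS = 1.33 V ≥ V_ov = 0.72 V, confirming saturation.

I_D = 1.01 mA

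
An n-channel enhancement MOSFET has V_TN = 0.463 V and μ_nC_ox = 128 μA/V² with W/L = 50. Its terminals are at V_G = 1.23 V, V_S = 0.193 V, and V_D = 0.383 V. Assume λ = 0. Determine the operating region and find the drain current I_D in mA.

Triode; I_D = 0.582 mA

V_GS = V_G − V_S = 1.23 − 0.193 = 1.04 V; V_DS = V_D − V_S = 0.383 − 0.193 = 0.19 V.
k_n = μ_nC_ox · (W/L) = 6.4 mA/V².
V_ov = V_GS − V_TN = 1.04 − 0.463 = 0.574 V.
Since V_DS = 0.19 V < V_ov = 0.574 V, the device is in the triode region.
I_D = k_n [V_ov · V_DS − ½ V_DS²] = 6.4 × [0.574 × 0.19 − 0.5 × 0.19²] = 0.582 mA.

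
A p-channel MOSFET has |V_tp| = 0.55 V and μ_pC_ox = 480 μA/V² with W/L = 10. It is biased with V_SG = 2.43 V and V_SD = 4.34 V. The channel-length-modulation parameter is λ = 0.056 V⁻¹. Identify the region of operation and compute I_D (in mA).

k_p = μ_pC_ox · (W/L) = 4.8 mA/V².
V_ov = V_SG − |V_tp| = 2.43 − 0.55 = 1.88 V.
Since V_SD = 4.34 V ≥ V_ov = 1.88 V, the device is in saturation.
I_D = ½ k_p V_ov² (1 + λ V_SD) = 0.5 × 4.8 × 1.88² × (1 + 0.056 × 4.34) = 10.5 mA.

Saturation; I_D = 10.5 mA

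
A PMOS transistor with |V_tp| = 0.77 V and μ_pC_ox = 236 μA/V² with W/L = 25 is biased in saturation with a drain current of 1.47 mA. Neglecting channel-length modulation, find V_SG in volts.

k_p = μ_pC_ox · (W/L) = 5.9 mA/V².
In saturation I_D = ½ k_p (V_SG − |V_tp|)², so V_SG − |V_tp| = √(2 I_D / k_p) = √(2 × 1.47 / 5.9) = 0.706 V.
V_SG = 0.77 + 0.706 = 1.48 V.

V_SG = 1.48 V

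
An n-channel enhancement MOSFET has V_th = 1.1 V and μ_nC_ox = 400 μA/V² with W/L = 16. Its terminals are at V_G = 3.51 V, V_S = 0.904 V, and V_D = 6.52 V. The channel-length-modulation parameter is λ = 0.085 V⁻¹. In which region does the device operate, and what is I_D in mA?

V_GS = V_G − V_S = 3.51 − 0.904 = 2.61 V; V_DS = V_D − V_S = 6.52 − 0.904 = 5.62 V.
k_n = μ_nC_ox · (W/L) = 6.4 mA/V².
V_ov = V_GS − V_th = 2.61 − 1.1 = 1.51 V.
Since V_DS = 5.62 V ≥ V_ov = 1.51 V, the device is in saturation.
I_D = ½ k_n V_ov² (1 + λ V_DS) = 0.5 × 6.4 × 1.51² × (1 + 0.085 × 5.62) = 10.7 mA.

Saturation; I_D = 10.7 mA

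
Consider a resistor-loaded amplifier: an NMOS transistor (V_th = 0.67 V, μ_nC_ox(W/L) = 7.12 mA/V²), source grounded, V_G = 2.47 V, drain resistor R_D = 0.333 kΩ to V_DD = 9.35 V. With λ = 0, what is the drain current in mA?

V_GS = V_G = 2.47 V, so V_ov = 2.47 − 0.67 = 1.8 V.
Assume saturation: I_D = ½ k_n V_ov² = 0.5 × 7.12 × 1.8² = 11.5 mA, giving V_DS = V_DD − I_D R_D = 9.35 − 11.5 × 0.333 = 5.51 V.
V_DS = 5.51 V ≥ V_ov = 1.8 V, confirming saturation.

I_D = 11.5 mA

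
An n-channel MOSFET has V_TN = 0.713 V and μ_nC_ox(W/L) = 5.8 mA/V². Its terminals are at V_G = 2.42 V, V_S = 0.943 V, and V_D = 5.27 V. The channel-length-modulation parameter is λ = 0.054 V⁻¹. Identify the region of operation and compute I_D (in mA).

Saturation; I_D = 2.09 mA

V_GS = V_G − V_S = 2.42 − 0.943 = 1.48 V; V_DS = V_D − V_S = 5.27 − 0.943 = 4.33 V.
V_ov = V_GS − V_TN = 1.48 − 0.713 = 0.764 V.
Since V_DS = 4.33 V ≥ V_ov = 0.764 V, the device is in saturation.
I_D = ½ k_n V_ov² (1 + λ V_DS) = 0.5 × 5.8 × 0.764² × (1 + 0.054 × 4.33) = 2.09 mA.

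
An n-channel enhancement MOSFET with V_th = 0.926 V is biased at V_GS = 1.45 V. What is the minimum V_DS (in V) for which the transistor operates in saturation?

The boundary between triode and saturation is V_DS = V_GS − V_th = V_ov.
V_ov = 1.45 − 0.926 = 0.524 V.

V_DS,sat = 0.524 V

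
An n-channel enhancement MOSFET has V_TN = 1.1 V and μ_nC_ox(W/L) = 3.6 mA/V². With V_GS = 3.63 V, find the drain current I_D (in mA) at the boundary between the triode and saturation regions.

I_D = 11.5 mA

At the boundary V_DS = V_ov = V_GS − V_TN = 3.63 − 1.1 = 2.53 V.
I_D = ½ k_n V_ov² = 0.5 × 3.6 × 2.53² = 11.5 mA.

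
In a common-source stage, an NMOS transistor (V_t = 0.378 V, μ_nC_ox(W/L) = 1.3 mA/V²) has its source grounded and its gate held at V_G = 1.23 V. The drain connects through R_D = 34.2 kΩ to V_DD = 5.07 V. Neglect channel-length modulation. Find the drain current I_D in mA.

V_GS = V_G = 1.23 V, so V_ov = 1.23 − 0.378 = 0.852 V.
Assume saturation: I_D = ½ k_n V_ov² = 0.5 × 1.3 × 0.852² = 0.472 mA, giving V_DS = V_DD − I_D R_D = 5.07 − 0.472 × 34.2 = -11.1 V.
But -11.1 V < V_ov = 0.852 V, so the device is actually in triode.
In triode I_D = k_n[V_ov V_DS − ½ V_DS²] and I_D = (V_DD − V_DS)/R_D. Equating: 22.2 V_DS² − 38.88 V_DS + 5.07 = 0, giving V_DS = 0.142 V (the root below V_ov).
I_D = (5.07 − 0.142) / 34.2 = 0.144 mA.

I_D = 0.144 mA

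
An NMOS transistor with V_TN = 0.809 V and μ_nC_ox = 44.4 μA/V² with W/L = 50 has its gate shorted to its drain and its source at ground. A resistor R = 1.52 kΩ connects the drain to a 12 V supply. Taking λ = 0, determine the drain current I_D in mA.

With gate tied to drain, V_GS = V_DS ≥ V_GS − V_TN, so the device is in saturation.
k_n = μ_nC_ox · (W/L) = 2.22 mA/V².
KCL at the drain: ½ k_n (V_GS − V_TN)² = (V_DD − V_GS)/R.
Let x = V_GS − 0.809. Then 1.69 x² + x − 11.19 = 0, giving x = 2.3 V (positive root), so V_GS = 3.11 V.
I_D = (V_DD − V_GS)/R = (12 − 3.11) / 1.52 = 5.85 mA.

I_D = 5.85 mA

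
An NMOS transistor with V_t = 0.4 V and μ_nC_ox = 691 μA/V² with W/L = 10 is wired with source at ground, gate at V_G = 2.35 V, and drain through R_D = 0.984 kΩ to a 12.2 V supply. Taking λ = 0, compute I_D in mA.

I_D = 11.2 mA

V_GS = V_G = 2.35 V, so V_ov = 2.35 − 0.4 = 1.95 V.
k_n = μ_nC_ox · (W/L) = 6.91 mA/V².
Assume saturation: I_D = ½ k_n V_ov² = 0.5 × 6.91 × 1.95² = 13.1 mA, giving V_DS = V_DD − I_D R_D = 12.2 − 13.1 × 0.984 = -0.727 V.
But -0.727 V < V_ov = 1.95 V, so the device is actually in triode.
In triode I_D = k_n[V_ov V_DS − ½ V_DS²] and I_D = (V_DD − V_DS)/R_D. Equating: 3.4 V_DS² − 14.26 V_DS + 12.2 = 0, giving V_DS = 1.2 V (the root below V_ov).
I_D = (12.2 − 1.2) / 0.984 = 11.2 mA.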